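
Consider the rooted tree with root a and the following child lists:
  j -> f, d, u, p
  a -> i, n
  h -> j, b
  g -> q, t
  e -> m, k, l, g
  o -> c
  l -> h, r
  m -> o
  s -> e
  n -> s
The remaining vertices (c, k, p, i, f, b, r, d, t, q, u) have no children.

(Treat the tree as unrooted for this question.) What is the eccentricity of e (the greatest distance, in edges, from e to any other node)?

The node farthest from e is f (d, u, i, p also at distance 4), via e–l–h–j–f — 4 edges.

4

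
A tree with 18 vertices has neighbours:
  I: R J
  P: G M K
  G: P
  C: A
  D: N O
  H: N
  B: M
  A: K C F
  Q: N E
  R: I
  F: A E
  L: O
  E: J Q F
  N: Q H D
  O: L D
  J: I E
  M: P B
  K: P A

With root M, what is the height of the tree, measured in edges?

A deepest node is L, reached by M – P – K – A – F – E – Q – N – D – O – L.
That path has 10 edges, so the height is 10.

10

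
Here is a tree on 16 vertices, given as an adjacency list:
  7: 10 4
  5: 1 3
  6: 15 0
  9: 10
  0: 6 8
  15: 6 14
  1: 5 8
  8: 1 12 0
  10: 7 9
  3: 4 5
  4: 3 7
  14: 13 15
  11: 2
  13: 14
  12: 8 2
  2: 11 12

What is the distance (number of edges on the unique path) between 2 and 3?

5

Walking from 2: 2 - 12 - 8 - 1 - 5 - 3. Length 5.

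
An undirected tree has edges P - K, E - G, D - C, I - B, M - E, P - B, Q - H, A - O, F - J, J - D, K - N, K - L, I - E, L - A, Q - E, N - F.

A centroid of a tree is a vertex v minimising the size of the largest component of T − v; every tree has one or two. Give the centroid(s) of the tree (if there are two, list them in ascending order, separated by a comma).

K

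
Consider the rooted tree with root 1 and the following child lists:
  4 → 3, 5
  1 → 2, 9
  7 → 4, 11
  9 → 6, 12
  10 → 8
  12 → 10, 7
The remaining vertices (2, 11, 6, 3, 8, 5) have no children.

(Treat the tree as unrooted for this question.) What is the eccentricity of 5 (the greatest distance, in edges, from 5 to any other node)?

6

A farthest node from 5 is 2.
The path 5-4-7-12-9-1-2 has 6 edges.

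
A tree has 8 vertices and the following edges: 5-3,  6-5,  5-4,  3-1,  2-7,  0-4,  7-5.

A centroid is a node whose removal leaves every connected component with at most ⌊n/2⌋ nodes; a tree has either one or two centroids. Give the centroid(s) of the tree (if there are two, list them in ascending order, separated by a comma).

Delete 5: the remaining components have sizes 2, 2, 2, 1. Max 2 ≤ 4, so 5 is a centroid.
No neighbour of 5 does as well, so 5 is the unique centroid.

5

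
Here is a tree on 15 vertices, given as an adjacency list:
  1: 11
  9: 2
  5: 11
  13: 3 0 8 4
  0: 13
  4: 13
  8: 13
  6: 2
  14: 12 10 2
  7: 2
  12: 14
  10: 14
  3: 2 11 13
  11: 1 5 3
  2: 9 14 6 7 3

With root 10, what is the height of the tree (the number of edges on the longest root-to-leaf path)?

5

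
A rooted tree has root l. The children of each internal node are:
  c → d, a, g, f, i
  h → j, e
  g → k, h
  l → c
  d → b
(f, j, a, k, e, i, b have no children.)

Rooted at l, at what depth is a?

2

l–c–a — 2 edges.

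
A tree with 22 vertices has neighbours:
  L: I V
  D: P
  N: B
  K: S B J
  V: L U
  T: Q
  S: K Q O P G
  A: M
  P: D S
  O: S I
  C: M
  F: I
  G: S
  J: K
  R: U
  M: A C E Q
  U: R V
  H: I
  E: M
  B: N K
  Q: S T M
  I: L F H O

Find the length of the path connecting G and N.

4

The path is G – S – K – B – N, which has 4 edges.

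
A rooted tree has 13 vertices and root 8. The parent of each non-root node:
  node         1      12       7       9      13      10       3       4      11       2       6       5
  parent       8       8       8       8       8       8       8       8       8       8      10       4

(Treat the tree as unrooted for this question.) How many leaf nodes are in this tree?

10

The leaves are 1, 2, 3, 5, 6, 7, 9, 11, 12, 13.
That is 10 leaves.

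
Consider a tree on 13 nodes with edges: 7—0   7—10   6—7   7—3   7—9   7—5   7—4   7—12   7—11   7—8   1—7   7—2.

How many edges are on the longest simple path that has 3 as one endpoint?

2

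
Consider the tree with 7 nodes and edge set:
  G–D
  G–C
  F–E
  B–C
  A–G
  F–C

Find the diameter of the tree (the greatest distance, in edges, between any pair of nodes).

BFS from A reaches E last, at distance 4; BFS from E confirms no node is farther.
Path: A - G - C - F - E.

4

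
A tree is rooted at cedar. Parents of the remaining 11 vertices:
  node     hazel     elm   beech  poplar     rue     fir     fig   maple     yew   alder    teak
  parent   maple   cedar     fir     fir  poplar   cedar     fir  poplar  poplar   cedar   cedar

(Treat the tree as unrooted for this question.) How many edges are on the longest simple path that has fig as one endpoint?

4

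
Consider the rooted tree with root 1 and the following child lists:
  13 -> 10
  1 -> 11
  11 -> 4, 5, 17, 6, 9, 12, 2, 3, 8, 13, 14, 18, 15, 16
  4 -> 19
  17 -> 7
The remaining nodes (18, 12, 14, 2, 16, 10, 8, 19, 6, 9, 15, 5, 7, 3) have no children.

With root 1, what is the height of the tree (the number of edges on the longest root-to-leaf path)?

3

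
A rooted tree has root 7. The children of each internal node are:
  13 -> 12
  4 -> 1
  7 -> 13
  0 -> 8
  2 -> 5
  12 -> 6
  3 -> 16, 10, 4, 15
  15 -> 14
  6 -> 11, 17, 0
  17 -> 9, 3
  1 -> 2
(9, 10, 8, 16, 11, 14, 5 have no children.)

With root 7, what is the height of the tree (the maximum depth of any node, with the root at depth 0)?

9

5 sits deepest: 7 → 13 → 12 → 6 → 17 → 3 → 4 → 1 → 2 → 5 — 9 edges from the root.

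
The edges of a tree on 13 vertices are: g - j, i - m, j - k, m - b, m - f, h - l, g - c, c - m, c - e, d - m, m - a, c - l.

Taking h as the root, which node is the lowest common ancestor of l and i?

l

Path l→root: l h; path i→root: i m c l h.
First common node: l.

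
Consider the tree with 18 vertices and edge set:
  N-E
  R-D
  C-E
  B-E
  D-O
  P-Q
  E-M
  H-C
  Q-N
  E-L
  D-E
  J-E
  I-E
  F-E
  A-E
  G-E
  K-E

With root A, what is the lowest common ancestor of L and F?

E

Path L→root: L E A; path F→root: F E A.
First common node: E.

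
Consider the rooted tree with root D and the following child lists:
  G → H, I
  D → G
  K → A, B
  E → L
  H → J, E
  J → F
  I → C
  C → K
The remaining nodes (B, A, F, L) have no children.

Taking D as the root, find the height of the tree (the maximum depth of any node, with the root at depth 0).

5

A deepest node is B, reached by D → G → I → C → K → B.
That path has 5 edges, so the height is 5.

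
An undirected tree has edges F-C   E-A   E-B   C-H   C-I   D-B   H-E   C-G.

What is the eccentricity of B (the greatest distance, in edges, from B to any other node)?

A farthest node from B is I (F, G also at distance 4).
The path B-E-H-C-I has 4 edges.

4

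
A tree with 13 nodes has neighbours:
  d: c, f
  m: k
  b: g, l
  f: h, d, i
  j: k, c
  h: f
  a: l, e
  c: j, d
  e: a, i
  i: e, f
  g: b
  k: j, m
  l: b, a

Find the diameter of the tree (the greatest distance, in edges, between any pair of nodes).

A longest path is m-k-j-c-d-f-i-e-a-l-b-g, with 11 edges.

11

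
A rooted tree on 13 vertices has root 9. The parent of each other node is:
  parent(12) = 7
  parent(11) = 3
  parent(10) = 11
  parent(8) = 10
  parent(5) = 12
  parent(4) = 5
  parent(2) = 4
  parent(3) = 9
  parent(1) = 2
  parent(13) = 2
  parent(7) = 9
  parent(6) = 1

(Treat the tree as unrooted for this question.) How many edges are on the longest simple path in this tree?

BFS from 6 reaches 8 last, at distance 11; BFS from 8 confirms no node is farther.
Path: 6 – 1 – 2 – 4 – 5 – 12 – 7 – 9 – 3 – 11 – 10 – 8.

11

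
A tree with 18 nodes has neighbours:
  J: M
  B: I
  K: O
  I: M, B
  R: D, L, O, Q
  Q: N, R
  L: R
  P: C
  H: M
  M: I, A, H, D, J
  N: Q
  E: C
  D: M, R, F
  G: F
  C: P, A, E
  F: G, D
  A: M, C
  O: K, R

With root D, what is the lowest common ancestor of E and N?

D

Path E→root: E C A M D; path N→root: N Q R D.
First common node: D.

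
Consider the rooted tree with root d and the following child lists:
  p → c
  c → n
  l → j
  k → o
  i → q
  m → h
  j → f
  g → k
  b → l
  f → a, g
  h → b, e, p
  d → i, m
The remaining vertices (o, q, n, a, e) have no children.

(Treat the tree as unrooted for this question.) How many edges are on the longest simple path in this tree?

11

Starting from o, a farthest node is q at distance 11.
One longest path: o - k - g - f - j - l - b - h - m - d - i - q.
So the diameter is 11.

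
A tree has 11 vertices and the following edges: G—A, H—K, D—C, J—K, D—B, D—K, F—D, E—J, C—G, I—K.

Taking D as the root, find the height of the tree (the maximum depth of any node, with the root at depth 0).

A sits deepest: D → C → G → A — 3 edges from the root.

3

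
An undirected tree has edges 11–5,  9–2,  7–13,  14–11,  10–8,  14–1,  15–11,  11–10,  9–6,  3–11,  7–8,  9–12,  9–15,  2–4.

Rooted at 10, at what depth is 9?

3

10 – 11 – 15 – 9 — 3 edges.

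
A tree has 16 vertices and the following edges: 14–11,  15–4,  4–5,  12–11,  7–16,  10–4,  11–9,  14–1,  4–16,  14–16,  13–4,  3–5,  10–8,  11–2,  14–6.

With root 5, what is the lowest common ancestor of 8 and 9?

4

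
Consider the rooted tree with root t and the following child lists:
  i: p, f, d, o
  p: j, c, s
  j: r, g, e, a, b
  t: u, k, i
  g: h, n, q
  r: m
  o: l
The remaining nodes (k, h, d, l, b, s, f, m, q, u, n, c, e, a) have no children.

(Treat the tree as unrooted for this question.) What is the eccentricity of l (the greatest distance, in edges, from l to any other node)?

6

A farthest node from l is h (m, q, n also at distance 6).
The path l–o–i–p–j–g–h has 6 edges.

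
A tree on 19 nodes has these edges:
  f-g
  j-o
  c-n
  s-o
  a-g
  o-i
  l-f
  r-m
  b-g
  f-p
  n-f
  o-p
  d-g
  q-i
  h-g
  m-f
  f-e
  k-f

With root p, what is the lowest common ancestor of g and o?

g's ancestor chain is g, f, p and o's is o, p; they first meet at p.

p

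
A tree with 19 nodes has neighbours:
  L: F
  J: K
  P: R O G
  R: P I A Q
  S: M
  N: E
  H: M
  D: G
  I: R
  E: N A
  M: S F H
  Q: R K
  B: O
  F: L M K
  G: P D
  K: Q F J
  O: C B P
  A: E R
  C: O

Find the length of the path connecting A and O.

Walking from A: A–R–P–O. Length 3.

3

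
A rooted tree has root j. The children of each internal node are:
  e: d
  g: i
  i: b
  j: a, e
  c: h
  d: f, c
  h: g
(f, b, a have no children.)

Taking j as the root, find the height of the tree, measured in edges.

b sits deepest: j-e-d-c-h-g-i-b — 7 edges from the root.

7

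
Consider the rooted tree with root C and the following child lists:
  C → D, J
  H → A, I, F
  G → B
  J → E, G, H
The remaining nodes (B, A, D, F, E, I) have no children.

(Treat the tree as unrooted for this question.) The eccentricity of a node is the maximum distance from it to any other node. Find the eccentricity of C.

Distances from C peak at 3, attained at I (A, B, F also at distance 3).
C-J-H-I

3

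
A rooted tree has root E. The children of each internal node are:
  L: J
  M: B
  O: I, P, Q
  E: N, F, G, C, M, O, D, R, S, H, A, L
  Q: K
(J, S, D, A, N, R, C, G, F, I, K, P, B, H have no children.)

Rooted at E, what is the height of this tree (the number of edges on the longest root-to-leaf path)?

3

A deepest node is K, reached by E-O-Q-K.
That path has 3 edges, so the height is 3.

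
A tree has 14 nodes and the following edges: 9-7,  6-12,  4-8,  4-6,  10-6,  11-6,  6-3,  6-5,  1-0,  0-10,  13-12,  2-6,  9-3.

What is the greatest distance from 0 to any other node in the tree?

5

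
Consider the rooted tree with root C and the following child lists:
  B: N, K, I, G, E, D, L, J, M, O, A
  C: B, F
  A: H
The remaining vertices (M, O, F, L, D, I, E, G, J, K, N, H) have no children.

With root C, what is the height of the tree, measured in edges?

3

H sits deepest: C → B → A → H — 3 edges from the root.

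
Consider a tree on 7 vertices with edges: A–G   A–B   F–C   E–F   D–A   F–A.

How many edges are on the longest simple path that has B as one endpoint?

3

The node farthest from B is E (C also at distance 3), via B-A-F-E — 3 edges.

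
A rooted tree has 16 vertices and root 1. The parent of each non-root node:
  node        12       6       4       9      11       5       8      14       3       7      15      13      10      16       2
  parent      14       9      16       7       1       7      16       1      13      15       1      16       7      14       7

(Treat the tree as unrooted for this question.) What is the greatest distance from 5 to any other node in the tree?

7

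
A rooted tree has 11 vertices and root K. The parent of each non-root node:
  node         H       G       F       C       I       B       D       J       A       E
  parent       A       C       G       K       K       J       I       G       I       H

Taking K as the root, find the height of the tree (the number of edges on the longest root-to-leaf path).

B sits deepest: K → C → G → J → B — 4 edges from the root.

4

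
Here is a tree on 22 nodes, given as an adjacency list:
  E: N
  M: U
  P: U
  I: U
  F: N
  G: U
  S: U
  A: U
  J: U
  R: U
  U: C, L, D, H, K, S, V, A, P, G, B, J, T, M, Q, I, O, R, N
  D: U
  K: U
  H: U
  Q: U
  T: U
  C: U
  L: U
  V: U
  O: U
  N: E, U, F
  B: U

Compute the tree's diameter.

Starting from E, a farthest node is V at distance 3.
One longest path: E - N - U - V.
So the diameter is 3.

3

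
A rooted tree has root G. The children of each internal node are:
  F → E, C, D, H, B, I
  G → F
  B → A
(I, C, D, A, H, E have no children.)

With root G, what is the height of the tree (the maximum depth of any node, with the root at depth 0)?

3

A sits deepest: G-F-B-A — 3 edges from the root.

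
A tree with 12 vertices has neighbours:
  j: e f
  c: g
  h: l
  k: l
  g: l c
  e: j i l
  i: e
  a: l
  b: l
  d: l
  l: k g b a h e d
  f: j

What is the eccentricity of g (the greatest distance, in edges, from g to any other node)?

Distances from g peak at 4, attained at f.
g-l-e-j-f

4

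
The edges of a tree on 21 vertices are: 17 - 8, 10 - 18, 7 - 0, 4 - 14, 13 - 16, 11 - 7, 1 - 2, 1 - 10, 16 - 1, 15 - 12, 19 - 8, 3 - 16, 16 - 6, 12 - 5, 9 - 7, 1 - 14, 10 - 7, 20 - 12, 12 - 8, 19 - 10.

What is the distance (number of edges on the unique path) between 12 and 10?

The path is 12 - 8 - 19 - 10, which has 3 edges.

3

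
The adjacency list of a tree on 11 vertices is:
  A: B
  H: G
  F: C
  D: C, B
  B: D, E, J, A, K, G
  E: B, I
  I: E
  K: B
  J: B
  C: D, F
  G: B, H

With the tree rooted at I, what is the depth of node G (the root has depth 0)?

3

Path from I to G: I–E–B–G, which has 3 edges.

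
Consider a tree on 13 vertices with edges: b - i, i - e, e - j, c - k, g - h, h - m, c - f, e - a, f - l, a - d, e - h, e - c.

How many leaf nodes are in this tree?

Degree-1 nodes: b, d, g, j, k, l, m — 7 of them.

7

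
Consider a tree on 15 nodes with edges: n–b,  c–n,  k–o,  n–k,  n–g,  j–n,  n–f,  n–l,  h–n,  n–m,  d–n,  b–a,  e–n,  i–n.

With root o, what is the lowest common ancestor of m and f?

Ancestors of m (toward the root): m, n, k, o.
Ancestors of f: f, n, k, o.
The deepest node appearing in both lists is n.

n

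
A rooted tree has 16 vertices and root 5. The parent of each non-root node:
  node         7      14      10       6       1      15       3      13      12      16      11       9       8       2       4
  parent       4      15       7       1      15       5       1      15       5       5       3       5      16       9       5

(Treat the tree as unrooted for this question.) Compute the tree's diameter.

BFS from 11 reaches 10 last, at distance 7; BFS from 10 confirms no node is farther.
Path: 11-3-1-15-5-4-7-10.

7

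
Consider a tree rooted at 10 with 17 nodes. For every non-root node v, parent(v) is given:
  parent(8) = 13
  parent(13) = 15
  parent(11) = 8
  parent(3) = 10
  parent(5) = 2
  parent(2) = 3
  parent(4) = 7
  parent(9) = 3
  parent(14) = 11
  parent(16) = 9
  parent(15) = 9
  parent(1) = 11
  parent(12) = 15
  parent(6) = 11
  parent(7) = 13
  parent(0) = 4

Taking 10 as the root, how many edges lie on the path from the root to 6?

7

Climbing from 6 to the root: 6–11–8–13–15–9–3–10. That's 7 steps.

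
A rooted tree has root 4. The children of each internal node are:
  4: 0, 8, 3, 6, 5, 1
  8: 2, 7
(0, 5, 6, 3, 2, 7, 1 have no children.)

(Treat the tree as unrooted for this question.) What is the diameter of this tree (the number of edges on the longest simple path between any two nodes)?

A longest path is 7-8-4-0, with 3 edges.

3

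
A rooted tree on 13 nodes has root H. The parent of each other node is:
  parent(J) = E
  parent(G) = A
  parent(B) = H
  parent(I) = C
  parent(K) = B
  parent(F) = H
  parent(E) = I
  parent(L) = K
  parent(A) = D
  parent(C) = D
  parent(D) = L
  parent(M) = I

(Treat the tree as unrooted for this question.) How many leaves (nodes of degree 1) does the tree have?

4

Exactly 4 nodes have a single neighbour: F, G, J, M.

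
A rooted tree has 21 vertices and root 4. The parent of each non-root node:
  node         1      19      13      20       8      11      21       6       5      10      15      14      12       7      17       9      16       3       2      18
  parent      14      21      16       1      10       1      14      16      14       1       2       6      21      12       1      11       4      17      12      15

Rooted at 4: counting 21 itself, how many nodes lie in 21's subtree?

7

21's subtree: {21, 12, 19, 2, 7, 15, 18}, size 7.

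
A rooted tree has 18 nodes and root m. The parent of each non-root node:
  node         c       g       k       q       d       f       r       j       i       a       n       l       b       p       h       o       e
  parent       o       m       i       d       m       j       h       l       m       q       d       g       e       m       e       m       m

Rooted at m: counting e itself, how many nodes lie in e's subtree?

4

The subtree rooted at e contains: e, h, b, r — 4 nodes.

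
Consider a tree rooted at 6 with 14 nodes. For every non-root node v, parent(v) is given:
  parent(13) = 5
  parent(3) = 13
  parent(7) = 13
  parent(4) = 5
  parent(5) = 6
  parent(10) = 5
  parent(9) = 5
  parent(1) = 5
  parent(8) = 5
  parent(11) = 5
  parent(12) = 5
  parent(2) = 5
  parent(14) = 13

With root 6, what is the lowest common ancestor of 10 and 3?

5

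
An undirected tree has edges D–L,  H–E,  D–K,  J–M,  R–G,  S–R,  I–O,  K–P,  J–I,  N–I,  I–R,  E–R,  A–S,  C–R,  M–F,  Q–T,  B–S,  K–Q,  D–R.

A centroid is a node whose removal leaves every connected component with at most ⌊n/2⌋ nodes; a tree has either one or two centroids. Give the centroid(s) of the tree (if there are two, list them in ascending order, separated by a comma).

R

Removing R splits the tree into components of sizes 6, 6, 3, 2, 1, 1; the largest is 6 ≤ ⌊20/2⌋ = 10.
Every other node leaves some component of size > 10, so the centroid is unique.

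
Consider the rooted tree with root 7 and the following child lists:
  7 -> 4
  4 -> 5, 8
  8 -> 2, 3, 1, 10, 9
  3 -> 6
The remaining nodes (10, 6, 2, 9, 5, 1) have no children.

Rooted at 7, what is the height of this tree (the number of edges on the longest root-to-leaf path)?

4

6 sits deepest: 7-4-8-3-6 — 4 edges from the root.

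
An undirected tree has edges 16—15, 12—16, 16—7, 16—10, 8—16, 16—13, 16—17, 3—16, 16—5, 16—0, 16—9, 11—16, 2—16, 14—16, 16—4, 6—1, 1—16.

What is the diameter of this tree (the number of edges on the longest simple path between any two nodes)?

3

A longest path is 6-1-16-2, with 3 edges.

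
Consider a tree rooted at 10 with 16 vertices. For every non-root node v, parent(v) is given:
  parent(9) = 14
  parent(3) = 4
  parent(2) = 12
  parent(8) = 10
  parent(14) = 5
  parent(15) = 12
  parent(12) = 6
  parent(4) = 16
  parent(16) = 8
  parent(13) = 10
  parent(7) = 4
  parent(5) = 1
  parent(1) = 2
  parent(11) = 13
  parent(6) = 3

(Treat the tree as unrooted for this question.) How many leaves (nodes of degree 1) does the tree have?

Exactly 4 nodes have a single neighbour: 7, 9, 11, 15.

4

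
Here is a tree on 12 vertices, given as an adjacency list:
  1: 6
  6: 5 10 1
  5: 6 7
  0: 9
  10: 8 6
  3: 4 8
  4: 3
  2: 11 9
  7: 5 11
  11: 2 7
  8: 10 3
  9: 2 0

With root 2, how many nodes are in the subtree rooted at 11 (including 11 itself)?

11's subtree: {11, 7, 5, 6, 1, 10, 8, 3, 4}, size 9.

9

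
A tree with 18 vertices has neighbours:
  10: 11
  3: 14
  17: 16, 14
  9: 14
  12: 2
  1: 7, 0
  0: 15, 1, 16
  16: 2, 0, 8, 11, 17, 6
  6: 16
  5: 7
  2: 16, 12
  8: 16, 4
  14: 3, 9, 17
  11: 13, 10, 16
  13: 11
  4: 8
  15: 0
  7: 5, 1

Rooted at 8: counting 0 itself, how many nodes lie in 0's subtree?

5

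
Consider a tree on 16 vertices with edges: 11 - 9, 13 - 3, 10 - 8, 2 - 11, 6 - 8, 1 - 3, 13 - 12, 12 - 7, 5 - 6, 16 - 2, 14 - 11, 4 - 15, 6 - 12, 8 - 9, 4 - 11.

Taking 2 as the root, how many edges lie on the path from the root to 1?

8

2 – 11 – 9 – 8 – 6 – 12 – 13 – 3 – 1 — 8 edges.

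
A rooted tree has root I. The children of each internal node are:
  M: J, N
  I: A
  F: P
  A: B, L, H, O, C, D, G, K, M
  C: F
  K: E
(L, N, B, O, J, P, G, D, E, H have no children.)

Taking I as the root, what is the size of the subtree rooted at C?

C's subtree: {C, F, P}, size 3.

3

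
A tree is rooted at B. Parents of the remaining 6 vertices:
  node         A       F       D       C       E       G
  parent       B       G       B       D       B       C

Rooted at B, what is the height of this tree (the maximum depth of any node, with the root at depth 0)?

4

The longest root-to-leaf path is B-D-C-G-F (4 edges).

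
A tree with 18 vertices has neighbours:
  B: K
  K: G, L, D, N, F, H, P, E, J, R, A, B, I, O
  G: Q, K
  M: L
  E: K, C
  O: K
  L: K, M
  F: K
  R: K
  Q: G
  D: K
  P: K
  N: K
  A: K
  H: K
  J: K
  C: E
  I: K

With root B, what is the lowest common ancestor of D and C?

Path D→root: D K B; path C→root: C E K B.
First common node: K.

K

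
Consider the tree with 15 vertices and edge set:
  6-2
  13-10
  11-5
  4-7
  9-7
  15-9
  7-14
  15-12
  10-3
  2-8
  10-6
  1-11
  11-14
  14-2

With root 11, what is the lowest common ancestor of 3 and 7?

Ancestors of 3 (toward the root): 3, 10, 6, 2, 14, 11.
Ancestors of 7: 7, 14, 11.
The deepest node appearing in both lists is 14.

14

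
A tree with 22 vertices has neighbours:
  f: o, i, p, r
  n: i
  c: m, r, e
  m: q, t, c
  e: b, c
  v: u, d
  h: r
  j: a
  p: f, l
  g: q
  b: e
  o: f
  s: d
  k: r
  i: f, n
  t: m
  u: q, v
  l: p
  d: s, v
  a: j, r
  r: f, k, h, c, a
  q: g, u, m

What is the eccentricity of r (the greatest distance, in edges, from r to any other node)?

7

A farthest node from r is s.
The path r – c – m – q – u – v – d – s has 7 edges.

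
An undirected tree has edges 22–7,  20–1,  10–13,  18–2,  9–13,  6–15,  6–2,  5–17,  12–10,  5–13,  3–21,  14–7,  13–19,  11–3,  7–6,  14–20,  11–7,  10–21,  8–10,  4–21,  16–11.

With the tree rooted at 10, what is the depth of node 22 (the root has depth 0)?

5

10 → 21 → 3 → 11 → 7 → 22 — 5 edges.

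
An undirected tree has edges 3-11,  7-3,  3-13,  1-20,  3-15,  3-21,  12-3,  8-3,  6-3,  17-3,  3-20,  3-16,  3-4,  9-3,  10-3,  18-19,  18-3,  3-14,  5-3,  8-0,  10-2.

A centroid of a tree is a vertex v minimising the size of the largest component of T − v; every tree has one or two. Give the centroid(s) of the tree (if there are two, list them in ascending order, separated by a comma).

3

Removing 3 splits the tree into components of sizes 2, 2, 2, 2, 1, 1, 1, 1, 1, 1, 1, 1, 1, 1, 1, 1, 1; the largest is 2 ≤ ⌊22/2⌋ = 11.
No neighbour of 3 does as well, so 3 is the unique centroid.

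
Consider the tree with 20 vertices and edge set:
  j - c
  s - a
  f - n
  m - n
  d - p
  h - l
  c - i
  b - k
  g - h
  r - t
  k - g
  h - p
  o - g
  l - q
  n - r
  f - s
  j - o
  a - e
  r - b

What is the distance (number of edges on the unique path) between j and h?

3

The path is j–o–g–h, which has 3 edges.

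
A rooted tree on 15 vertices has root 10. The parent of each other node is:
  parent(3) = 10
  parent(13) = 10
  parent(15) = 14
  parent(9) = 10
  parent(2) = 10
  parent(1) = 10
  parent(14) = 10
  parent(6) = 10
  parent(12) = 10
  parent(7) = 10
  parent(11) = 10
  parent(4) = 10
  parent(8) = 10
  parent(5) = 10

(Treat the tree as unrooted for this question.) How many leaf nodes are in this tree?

The leaves are 1, 2, 3, 4, 5, 6, 7, 8, 9, 11, 12, 13, 15.
That is 13 leaves.

13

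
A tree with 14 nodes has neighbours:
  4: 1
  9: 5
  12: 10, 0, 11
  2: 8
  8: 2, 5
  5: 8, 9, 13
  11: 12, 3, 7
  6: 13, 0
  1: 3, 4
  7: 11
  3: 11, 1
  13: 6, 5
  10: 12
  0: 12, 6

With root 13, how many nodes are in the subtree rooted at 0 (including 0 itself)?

8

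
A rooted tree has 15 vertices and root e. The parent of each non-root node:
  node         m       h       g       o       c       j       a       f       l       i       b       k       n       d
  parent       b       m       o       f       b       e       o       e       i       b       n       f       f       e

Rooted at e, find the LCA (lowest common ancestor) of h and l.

Ancestors of h (toward the root): h, m, b, n, f, e.
Ancestors of l: l, i, b, n, f, e.
The deepest node appearing in both lists is b.

b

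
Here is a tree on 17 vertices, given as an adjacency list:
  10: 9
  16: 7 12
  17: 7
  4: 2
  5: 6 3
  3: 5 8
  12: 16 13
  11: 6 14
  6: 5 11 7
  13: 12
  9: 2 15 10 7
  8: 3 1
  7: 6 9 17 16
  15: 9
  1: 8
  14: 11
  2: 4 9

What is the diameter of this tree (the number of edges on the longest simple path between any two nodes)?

8

BFS from 1 reaches 4 last, at distance 8; BFS from 4 confirms no node is farther.
Path: 1 – 8 – 3 – 5 – 6 – 7 – 9 – 2 – 4.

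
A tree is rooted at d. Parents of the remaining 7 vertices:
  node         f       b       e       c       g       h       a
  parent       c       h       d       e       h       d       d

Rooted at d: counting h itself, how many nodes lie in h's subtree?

3

Descendants of h (including itself): h, g, b. That's 3.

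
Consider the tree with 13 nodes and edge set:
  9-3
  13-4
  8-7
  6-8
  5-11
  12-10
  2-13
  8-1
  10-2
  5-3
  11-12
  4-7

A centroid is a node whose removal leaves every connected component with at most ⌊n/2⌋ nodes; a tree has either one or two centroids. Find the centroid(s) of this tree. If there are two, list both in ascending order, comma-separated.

Removing 2 splits the tree into components of sizes 6, 6; the largest is 6 ≤ ⌊13/2⌋ = 6.
No neighbour of 2 does as well, so 2 is the unique centroid.

2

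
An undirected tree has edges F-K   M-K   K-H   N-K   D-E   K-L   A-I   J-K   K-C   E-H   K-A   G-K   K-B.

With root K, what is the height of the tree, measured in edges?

3

D sits deepest: K → H → E → D — 3 edges from the root.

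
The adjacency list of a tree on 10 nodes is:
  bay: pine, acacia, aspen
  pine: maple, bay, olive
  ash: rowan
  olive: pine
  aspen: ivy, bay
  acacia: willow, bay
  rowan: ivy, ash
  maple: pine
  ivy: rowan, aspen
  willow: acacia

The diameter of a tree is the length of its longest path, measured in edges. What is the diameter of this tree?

A longest path is ash - rowan - ivy - aspen - bay - pine - maple, with 6 edges.

6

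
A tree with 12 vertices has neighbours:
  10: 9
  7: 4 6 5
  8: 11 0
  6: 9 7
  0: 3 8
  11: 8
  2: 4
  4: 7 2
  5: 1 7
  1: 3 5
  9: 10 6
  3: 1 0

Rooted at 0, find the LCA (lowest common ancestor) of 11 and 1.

0

Ancestors of 11 (toward the root): 11, 8, 0.
Ancestors of 1: 1, 3, 0.
The deepest node appearing in both lists is 0.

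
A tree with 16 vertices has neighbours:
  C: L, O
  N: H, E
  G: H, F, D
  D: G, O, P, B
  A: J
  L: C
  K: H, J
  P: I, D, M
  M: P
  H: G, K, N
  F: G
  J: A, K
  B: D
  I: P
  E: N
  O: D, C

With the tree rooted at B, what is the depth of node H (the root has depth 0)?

Path from B to H: B–D–G–H, which has 3 edges.

3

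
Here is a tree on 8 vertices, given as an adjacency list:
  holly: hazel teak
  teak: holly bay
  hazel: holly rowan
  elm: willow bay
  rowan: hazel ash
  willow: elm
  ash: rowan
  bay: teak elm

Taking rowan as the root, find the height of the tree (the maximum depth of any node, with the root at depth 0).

6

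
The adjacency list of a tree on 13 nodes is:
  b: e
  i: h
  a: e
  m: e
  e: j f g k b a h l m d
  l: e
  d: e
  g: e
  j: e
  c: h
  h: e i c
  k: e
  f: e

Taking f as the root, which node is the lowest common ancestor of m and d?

e

Path m→root: m e f; path d→root: d e f.
First common node: e.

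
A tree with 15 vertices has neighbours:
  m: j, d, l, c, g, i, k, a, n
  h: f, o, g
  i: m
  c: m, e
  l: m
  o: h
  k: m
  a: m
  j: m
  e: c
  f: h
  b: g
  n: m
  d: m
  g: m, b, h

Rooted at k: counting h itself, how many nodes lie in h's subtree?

3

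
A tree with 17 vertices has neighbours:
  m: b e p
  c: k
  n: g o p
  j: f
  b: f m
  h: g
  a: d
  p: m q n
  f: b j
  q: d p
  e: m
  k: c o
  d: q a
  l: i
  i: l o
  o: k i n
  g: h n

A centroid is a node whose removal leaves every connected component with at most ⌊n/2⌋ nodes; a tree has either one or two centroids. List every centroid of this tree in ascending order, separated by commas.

If p is removed the pieces have sizes 8, 5, 3, all ≤ ⌊17/2⌋ = 8.
Every other node leaves some component of size > 8, so the centroid is unique.

p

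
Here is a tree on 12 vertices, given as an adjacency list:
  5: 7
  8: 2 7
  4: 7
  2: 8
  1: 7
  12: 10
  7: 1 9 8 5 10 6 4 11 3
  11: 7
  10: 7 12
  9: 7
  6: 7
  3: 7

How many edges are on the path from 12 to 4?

3

12–10–7–4: 3 edges.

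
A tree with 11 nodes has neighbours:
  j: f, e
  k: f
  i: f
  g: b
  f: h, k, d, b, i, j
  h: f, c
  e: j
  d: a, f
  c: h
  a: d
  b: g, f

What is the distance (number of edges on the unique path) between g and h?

3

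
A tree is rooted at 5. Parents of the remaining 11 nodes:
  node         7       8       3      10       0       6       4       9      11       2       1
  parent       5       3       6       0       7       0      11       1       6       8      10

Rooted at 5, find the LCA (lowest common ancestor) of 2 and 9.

2's ancestor chain is 2, 8, 3, 6, 0, 7, 5 and 9's is 9, 1, 10, 0, 7, 5; they first meet at 0.

0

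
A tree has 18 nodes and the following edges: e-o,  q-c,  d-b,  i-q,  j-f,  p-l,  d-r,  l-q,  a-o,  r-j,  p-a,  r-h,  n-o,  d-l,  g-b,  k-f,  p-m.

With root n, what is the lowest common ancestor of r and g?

r's ancestor chain is r, d, l, p, a, o, n and g's is g, b, d, l, p, a, o, n; they first meet at d.

d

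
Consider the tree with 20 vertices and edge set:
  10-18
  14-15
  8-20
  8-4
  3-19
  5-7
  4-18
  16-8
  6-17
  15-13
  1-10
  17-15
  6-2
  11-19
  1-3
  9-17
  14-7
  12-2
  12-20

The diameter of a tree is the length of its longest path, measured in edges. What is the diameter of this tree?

16

Starting from 5, a farthest node is 11 at distance 16.
One longest path: 5-7-14-15-17-6-2-12-20-8-4-18-10-1-3-19-11.
So the diameter is 16.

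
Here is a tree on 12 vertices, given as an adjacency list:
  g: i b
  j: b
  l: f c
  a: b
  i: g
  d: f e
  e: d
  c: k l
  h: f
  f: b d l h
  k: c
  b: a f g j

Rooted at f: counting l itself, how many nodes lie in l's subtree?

3

Descendants of l (including itself): l, c, k. That's 3.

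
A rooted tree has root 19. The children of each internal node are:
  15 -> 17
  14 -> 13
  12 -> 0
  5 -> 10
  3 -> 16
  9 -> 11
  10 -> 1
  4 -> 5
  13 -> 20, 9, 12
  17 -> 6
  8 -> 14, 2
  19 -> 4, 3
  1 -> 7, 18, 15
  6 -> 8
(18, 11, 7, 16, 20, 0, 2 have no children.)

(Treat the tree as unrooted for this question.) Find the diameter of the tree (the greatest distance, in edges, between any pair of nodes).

BFS from 16 reaches 11 last, at distance 14; BFS from 11 confirms no node is farther.
Path: 16 - 3 - 19 - 4 - 5 - 10 - 1 - 15 - 17 - 6 - 8 - 14 - 13 - 9 - 11.

14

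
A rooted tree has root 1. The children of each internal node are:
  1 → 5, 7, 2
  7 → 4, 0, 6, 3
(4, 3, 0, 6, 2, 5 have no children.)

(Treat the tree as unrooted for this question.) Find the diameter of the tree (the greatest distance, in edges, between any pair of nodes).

3

A longest path is 6 - 7 - 1 - 5, with 3 edges.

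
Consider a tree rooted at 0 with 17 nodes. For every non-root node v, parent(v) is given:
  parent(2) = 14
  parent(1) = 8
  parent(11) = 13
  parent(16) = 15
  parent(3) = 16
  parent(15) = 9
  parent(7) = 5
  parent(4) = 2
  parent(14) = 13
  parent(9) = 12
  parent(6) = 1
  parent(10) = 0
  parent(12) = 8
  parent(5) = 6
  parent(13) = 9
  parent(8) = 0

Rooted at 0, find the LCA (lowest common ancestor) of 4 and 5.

4's ancestor chain is 4, 2, 14, 13, 9, 12, 8, 0 and 5's is 5, 6, 1, 8, 0; they first meet at 8.

8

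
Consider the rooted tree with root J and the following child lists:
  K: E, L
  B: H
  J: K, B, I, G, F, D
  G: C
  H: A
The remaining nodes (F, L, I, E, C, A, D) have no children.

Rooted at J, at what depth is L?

2

J → K → L — 2 edges.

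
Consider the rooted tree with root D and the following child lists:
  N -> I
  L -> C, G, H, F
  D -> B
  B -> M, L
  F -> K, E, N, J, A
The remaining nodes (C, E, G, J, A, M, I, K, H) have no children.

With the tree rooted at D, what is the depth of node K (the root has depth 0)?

D → B → L → F → K — 4 edges.

4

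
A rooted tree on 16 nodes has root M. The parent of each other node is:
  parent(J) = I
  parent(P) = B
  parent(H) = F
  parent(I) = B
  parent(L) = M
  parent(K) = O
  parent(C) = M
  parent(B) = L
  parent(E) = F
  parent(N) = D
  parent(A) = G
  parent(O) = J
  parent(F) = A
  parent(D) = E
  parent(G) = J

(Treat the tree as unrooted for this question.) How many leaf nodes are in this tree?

5

The leaves are C, H, K, N, P.
That is 5 leaves.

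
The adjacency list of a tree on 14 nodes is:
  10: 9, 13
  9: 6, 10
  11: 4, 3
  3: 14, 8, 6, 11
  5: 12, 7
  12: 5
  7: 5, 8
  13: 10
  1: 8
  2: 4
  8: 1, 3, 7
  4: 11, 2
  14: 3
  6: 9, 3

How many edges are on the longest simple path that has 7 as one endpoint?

A farthest node from 7 is 13.
The path 7–8–3–6–9–10–13 has 6 edges.

6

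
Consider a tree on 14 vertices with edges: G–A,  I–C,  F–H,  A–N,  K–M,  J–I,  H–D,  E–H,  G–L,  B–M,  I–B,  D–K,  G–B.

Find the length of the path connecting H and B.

H–D–K–M–B: 4 edges.

4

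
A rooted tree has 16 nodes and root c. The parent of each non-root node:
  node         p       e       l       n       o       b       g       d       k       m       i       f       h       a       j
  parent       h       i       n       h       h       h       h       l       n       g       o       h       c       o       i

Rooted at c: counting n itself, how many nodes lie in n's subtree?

4

The subtree rooted at n contains: n, k, l, d — 4 nodes.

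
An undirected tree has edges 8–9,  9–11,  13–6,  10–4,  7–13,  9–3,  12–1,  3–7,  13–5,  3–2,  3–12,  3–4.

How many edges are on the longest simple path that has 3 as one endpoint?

The node farthest from 3 is 6 (5 also at distance 3), via 3 – 7 – 13 – 6 — 3 edges.

3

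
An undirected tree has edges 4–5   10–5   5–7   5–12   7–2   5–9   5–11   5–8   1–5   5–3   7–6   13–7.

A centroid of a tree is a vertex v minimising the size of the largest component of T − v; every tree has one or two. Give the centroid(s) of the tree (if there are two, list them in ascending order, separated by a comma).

Delete 5: the remaining components have sizes 4, 1, 1, 1, 1, 1, 1, 1, 1. Max 4 ≤ 6, so 5 is a centroid.
Every other node leaves some component of size > 6, so the centroid is unique.

5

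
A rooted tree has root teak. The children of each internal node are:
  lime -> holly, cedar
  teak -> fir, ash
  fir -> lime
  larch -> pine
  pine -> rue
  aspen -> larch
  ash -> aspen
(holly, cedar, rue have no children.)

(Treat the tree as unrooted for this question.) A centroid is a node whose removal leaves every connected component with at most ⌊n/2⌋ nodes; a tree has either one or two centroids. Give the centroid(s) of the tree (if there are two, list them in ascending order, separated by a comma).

ash, teak

Removing teak splits the tree into components of sizes 5, 4; the largest is 5 ≤ ⌊10/2⌋ = 5.
Its neighbour ash also leaves a largest component of size 5, so both are centroids.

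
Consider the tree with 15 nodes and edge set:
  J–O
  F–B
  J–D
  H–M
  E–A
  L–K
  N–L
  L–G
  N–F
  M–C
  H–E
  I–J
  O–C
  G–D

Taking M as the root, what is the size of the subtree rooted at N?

The subtree rooted at N contains: N, F, B — 3 nodes.

3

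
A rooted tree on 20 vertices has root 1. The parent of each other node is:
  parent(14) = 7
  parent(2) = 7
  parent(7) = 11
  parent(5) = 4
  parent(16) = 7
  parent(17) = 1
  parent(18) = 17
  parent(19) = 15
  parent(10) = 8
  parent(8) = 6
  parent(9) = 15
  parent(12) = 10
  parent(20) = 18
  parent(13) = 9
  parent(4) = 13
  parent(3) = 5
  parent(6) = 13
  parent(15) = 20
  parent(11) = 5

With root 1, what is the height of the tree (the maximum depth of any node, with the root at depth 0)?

11

The longest root-to-leaf path is 1 – 17 – 18 – 20 – 15 – 9 – 13 – 4 – 5 – 11 – 7 – 14 (11 edges).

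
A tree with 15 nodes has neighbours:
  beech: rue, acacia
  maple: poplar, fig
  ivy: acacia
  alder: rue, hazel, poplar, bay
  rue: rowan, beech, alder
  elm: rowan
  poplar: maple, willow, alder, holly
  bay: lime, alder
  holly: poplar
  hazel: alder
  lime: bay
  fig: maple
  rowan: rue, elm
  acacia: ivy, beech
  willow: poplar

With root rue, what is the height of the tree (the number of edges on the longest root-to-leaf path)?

fig sits deepest: rue → alder → poplar → maple → fig — 4 edges from the root.

4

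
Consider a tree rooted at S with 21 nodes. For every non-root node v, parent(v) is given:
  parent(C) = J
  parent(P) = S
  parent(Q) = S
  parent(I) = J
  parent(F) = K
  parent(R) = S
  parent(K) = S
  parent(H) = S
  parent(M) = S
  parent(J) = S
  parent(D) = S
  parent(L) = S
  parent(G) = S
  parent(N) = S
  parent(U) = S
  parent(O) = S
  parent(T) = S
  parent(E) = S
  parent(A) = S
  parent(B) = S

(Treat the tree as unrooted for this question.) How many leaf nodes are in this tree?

18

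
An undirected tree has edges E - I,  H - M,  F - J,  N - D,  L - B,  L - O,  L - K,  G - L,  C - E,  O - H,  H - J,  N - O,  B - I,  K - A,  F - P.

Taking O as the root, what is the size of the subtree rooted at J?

3

Descendants of J (including itself): J, F, P. That's 3.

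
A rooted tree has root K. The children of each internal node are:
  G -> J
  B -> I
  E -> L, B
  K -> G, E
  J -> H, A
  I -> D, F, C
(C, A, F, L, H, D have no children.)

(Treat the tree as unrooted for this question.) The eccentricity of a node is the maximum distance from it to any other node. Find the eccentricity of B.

Distances from B peak at 5, attained at H (A also at distance 5).
B – E – K – G – J – H

5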